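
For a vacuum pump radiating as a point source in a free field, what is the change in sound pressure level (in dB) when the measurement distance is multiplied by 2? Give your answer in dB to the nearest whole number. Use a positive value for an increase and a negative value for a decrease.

A point source loses 6 dB per doubling of distance; generally ΔL = −20·log₁₀(r₂/r₁).
ΔL = −20·log₁₀(2) = -6.02 dB.

-6 dB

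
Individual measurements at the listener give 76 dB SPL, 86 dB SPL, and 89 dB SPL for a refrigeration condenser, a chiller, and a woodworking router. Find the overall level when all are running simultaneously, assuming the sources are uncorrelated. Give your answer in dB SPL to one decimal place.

For uncorrelated sources the intensities add, so convert each level to linear form, sum, and take 10·log₁₀ of the total.
Σ 10^(L/10) = 10^(76/10) + 10^(86/10) + 10^(89/10) = 1.232e+09.
L_total = 10·log₁₀(1.232e+09) = 90.91 dB SPL.

90.9 dB SPL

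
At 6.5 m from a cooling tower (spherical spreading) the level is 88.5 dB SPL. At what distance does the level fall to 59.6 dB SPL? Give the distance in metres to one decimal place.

181.1 m

The 28.9 dB drop corresponds to a distance ratio of 10^(28.9/20) for a point source.
r₂ = 6.5·10^((88.5−59.6)/20) = 6.5·10^(28.9/20) = 181.10 m.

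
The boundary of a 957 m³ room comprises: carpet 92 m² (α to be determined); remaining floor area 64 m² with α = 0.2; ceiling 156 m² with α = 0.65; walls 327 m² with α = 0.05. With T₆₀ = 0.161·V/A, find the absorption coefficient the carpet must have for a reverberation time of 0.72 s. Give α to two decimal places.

A = 0.161·V/T₆₀ = 0.161·957/0.72 = 214.00 m² sabins.
Absorption from the other surfaces = 64·0.2 + 156·0.65 + 327·0.05 = 130.55 m², so the carpet must supply 83.45 m² over 92 m².
α = 83.45/92 = 0.907.

0.91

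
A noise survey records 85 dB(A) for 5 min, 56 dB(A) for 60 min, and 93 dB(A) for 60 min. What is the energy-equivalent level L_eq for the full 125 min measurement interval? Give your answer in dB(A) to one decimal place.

The energy average is taken in the linear domain: L_eq = 10·log₁₀[(Σ tᵢ·10^(Lᵢ/10))/T], T = 125 min.
Σ tᵢ·10^(Lᵢ/10) = 5·10^(85/10) + 60·10^(56/10) + 60·10^(93/10) = 1.213e+11.
L_eq = 10·log₁₀(1.213e+11/125) = 89.87 dB(A).

89.9 dB(A)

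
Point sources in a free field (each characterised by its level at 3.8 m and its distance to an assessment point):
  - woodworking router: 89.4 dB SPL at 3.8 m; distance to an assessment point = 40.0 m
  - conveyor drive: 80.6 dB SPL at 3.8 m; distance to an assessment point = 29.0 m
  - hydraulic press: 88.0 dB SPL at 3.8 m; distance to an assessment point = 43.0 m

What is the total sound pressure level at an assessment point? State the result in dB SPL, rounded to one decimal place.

71.7 dB SPL

Propagate each source to the receiver with L = L_ref − 20·log₁₀(r/r_ref), then add intensities.
woodworking router: 89.4 − 20·log₁₀(40.0/3.8) = 89.4 − 20.45 = 68.95 dB SPL.
conveyor drive: 80.6 − 20·log₁₀(29.0/3.8) = 80.6 − 17.65 = 62.95 dB SPL.
hydraulic press: 88.0 − 20·log₁₀(43.0/3.8) = 88.0 − 21.07 = 66.93 dB SPL.
Σ 10^(L/10) = 1.476e+07 → L_total = 10·log₁₀(1.476e+07) = 71.69 dB SPL.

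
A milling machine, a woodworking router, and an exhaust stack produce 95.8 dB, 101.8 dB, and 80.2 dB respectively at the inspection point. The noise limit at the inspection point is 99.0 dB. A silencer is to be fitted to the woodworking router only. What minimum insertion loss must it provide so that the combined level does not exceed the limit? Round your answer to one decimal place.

Fixed contribution from the other sources: Σ 10^(L/10) = 10^(95.8/10) + 10^(80.2/10) = 3.907e+09 (95.92 dB).
To meet 99.0 dB overall, the treated woodworking router may contribute at most 10^(99.0/10) − 3.907e+09 = 4.037e+09, i.e. 96.06 dB.
So the woodworking router must be reduced from 101.8 to 96.06 dB: IL = 5.74 dB.

5.7 dB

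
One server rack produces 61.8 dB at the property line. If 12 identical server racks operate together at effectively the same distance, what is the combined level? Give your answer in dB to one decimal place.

72.6 dB

N identical incoherent sources raise the level by 10·log₁₀ N.
L_total = 61.8 + 10·log₁₀(12) = 61.8 + 10.792 = 72.59 dB.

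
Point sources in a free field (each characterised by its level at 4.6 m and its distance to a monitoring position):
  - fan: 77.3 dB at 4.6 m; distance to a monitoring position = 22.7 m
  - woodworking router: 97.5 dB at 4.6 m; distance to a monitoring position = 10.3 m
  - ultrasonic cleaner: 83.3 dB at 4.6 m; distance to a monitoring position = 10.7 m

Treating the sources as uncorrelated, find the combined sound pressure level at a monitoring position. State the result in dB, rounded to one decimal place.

Propagate each source to the receiver with L = L_ref − 20·log₁₀(r/r_ref), then add intensities.
fan: 77.3 − 20·log₁₀(22.7/4.6) = 77.3 − 13.87 = 63.43 dB.
woodworking router: 97.5 − 20·log₁₀(10.3/4.6) = 97.5 − 7.00 = 90.50 dB.
ultrasonic cleaner: 83.3 − 20·log₁₀(10.7/4.6) = 83.3 − 7.33 = 75.97 dB.
Σ 10^(L/10) = 1.163e+09 → L_total = 10·log₁₀(1.163e+09) = 90.66 dB.

90.7 dB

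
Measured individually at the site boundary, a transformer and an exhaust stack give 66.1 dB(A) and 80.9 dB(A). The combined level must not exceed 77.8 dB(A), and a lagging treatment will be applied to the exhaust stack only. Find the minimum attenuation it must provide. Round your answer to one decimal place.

3.4 dB

The untreated sources together contribute 10^(66.1/10) = 4.074e+06, i.e. 66.10 dB(A).
To meet 77.8 dB(A) overall, the treated exhaust stack may contribute at most 10^(77.8/10) − 4.074e+06 = 5.618e+07, i.e. 77.50 dB(A).
So the exhaust stack must be reduced from 80.9 to 77.50 dB(A): IL = 3.40 dB.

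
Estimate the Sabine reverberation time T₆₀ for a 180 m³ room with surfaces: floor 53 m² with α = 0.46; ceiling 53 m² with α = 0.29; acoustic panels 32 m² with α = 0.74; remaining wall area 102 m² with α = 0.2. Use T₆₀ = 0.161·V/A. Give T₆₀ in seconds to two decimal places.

Summing Sᵢαᵢ: 53·0.46 + 53·0.29 + 32·0.74 + 102·0.2 = 83.83 m².
T₆₀ = 0.161 × 180 / 83.83 = 0.346 s.

0.35 s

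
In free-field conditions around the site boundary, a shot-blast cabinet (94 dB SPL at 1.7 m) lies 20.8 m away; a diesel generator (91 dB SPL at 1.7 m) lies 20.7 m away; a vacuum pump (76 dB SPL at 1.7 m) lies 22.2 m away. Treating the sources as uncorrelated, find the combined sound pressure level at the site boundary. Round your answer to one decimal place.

First find each source's level at the receiver (point-source: −20·log₁₀(r/r_ref)), then combine on an intensity basis.
shot-blast cabinet: 94 − 20·log₁₀(20.8/1.7) = 94 − 21.75 = 72.25 dB SPL.
diesel generator: 91 − 20·log₁₀(20.7/1.7) = 91 − 21.71 = 69.29 dB SPL.
vacuum pump: 76 − 20·log₁₀(22.2/1.7) = 76 − 22.32 = 53.68 dB SPL.
Σ 10^(L/10) = 2.550e+07 → L_total = 10·log₁₀(2.550e+07) = 74.07 dB SPL.

74.1 dB SPL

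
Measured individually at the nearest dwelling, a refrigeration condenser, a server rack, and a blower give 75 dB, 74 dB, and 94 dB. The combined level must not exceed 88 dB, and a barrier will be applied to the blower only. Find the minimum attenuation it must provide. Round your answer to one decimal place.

6.4 dB

The untreated sources together contribute 10^(75/10) + 10^(74/10) = 5.674e+07, i.e. 77.54 dB.
The limit corresponds to 10^(88/10) = 6.310e+08; subtracting the fixed part leaves 5.742e+08 for the blower, i.e. 87.59 dB.
So the blower must be reduced from 94 to 87.59 dB: IL = 6.41 dB.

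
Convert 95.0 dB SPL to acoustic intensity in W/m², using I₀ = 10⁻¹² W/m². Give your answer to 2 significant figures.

I = I₀·10^(L/10) = 10⁻¹² × 10^(95.0/10) = 10^(-2.500).

0.0032 W/m²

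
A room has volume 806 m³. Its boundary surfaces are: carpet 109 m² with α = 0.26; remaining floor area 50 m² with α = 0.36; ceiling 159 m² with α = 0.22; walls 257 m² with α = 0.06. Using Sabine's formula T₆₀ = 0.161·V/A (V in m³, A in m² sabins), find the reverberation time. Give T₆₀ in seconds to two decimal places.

A = Σ Sᵢαᵢ = 109·0.26 + 50·0.36 + 159·0.22 + 257·0.06 = 96.74 m².
T₆₀ = 0.161·V/A = 0.161·806/96.74 = 1.341 s.

1.34 s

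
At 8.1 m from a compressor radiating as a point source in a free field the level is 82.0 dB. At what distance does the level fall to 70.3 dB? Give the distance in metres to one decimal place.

31.2 m

For a point source L₁ − L₂ = 20·log₁₀(r₂/r₁), so r₂ = r₁·10^((L₁−L₂)/20).
r₂ = 8.1·10^((82.0−70.3)/20) = 8.1·10^(11.7/20) = 31.15 m.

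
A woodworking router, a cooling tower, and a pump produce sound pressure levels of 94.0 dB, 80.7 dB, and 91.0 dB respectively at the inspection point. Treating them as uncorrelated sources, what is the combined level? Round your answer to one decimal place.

Incoherent sources combine by intensity addition: L_total = 10·log₁₀(Σ 10^(L_i/10)).
Σ 10^(L/10) = 10^(94.0/10) + 10^(80.7/10) + 10^(91.0/10) = 3.888e+09.
L_total = 10·log₁₀(3.888e+09) = 95.90 dB.

95.9 dB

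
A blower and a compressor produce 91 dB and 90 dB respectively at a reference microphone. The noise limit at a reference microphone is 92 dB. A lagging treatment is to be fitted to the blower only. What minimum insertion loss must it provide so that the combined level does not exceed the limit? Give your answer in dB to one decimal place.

The untreated sources together contribute 10^(90/10) = 1.000e+09, i.e. 90.00 dB.
The limit corresponds to 10^(92/10) = 1.585e+09; subtracting the fixed part leaves 5.849e+08 for the blower, i.e. 87.67 dB.
Required insertion loss = 91 − 87.67 = 3.33 dB.

3.3 dB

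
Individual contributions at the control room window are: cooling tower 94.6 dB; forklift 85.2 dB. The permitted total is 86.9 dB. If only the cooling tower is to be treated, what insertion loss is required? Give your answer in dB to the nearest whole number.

13 dB

Fixed contribution from the other source: Σ 10^(L/10) = 10^(85.2/10) = 3.311e+08 (85.20 dB).
The limit corresponds to 10^(86.9/10) = 4.898e+08; subtracting the fixed part leaves 1.586e+08 for the cooling tower, i.e. 82.00 dB.
So the cooling tower must be reduced from 94.6 to 82.00 dB: IL = 12.60 dB.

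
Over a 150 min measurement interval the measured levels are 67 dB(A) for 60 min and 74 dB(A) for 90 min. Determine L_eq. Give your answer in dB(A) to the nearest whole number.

Weight each interval's intensity by its duration and average over T = 150 min:
Σ tᵢ·10^(Lᵢ/10) = 60·10^(67/10) + 90·10^(74/10) = 2.561e+09.
L_eq = 10·log₁₀(2.561e+09/150) = 72.32 dB(A).

72 dB(A)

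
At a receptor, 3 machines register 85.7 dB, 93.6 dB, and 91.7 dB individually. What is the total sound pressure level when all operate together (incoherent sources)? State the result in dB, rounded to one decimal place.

96.2 dB

For uncorrelated sources the intensities add, so convert each level to linear form, sum, and take 10·log₁₀ of the total.
Σ 10^(L/10) = 10^(85.7/10) + 10^(93.6/10) + 10^(91.7/10) = 4.142e+09.
L_total = 10·log₁₀(4.142e+09) = 96.17 dB.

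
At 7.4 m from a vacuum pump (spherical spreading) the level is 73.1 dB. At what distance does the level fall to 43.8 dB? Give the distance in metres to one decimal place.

For a point source L₁ − L₂ = 20·log₁₀(r₂/r₁), so r₂ = r₁·10^((L₁−L₂)/20).
r₂ = 7.4·10^((73.1−43.8)/20) = 7.4·10^(29.3/20) = 215.89 m.

215.9 m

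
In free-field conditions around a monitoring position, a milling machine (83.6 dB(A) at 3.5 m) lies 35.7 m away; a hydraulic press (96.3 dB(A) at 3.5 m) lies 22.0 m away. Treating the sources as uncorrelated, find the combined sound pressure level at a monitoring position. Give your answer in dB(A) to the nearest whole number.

80 dB(A)

First find each source's level at the receiver (point-source: −20·log₁₀(r/r_ref)), then combine on an intensity basis.
milling machine: 83.6 − 20·log₁₀(35.7/3.5) = 83.6 − 20.17 = 63.43 dB(A).
hydraulic press: 96.3 − 20·log₁₀(22.0/3.5) = 96.3 − 15.97 = 80.33 dB(A).
Σ 10^(L/10) = 1.102e+08 → L_total = 10·log₁₀(1.102e+08) = 80.42 dB(A).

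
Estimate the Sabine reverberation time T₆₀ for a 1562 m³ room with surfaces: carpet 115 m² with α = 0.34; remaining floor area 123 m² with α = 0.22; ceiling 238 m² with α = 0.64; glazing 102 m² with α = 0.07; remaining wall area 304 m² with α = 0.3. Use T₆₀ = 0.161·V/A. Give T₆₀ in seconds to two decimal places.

Summing Sᵢαᵢ: 115·0.34 + 123·0.22 + 238·0.64 + 102·0.07 + 304·0.3 = 316.82 m².
T₆₀ = 0.161 × 1562 / 316.82 = 0.794 s.

0.79 s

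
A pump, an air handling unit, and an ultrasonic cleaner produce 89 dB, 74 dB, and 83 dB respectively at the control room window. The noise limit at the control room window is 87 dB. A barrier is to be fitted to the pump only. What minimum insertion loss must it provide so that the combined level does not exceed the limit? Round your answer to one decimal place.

The untreated sources together contribute 10^(74/10) + 10^(83/10) = 2.246e+08, i.e. 83.51 dB.
The limit corresponds to 10^(87/10) = 5.012e+08; subtracting the fixed part leaves 2.765e+08 for the pump, i.e. 84.42 dB.
So the pump must be reduced from 89 to 84.42 dB: IL = 4.58 dB.

4.6 dB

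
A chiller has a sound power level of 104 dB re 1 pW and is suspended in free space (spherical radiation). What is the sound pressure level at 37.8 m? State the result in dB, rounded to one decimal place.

61.5 dB

L_p = L_w − 10·log₁₀(4π·r²) with r = 37.8 m.
4π·r² = 1.796e+04 m², 10·log₁₀ of that is 42.542 dB.
L_p = 104 − 42.542 = 61.46 dB.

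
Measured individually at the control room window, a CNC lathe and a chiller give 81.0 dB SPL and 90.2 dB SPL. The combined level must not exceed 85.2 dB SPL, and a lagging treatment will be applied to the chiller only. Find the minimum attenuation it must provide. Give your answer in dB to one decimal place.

7.1 dB

Everything except the chiller sums to 10^(81.0/10) = 1.259e+08 in linear terms, 81.00 dB SPL.
To meet 85.2 dB SPL overall, the treated chiller may contribute at most 10^(85.2/10) − 1.259e+08 = 2.052e+08, i.e. 83.12 dB SPL.
So the chiller must be reduced from 90.2 to 83.12 dB SPL: IL = 7.08 dB.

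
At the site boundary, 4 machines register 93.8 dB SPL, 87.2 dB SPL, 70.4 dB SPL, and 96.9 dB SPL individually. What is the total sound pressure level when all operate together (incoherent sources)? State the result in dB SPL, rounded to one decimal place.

98.9 dB SPL

Incoherent sources combine by intensity addition: L_total = 10·log₁₀(Σ 10^(L_i/10)).
Σ 10^(L/10) = 10^(93.8/10) + 10^(87.2/10) + 10^(70.4/10) + 10^(96.9/10) = 7.832e+09.
L_total = 10·log₁₀(7.832e+09) = 98.94 dB SPL.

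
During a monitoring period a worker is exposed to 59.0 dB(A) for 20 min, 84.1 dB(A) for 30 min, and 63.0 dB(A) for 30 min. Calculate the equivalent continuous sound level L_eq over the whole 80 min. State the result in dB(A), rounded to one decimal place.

79.9 dB(A)

The energy average is taken in the linear domain: L_eq = 10·log₁₀[(Σ tᵢ·10^(Lᵢ/10))/T], T = 80 min.
Σ tᵢ·10^(Lᵢ/10) = 20·10^(59.0/10) + 30·10^(84.1/10) + 30·10^(63.0/10) = 7.787e+09.
L_eq = 10·log₁₀(7.787e+09/80) = 79.88 dB(A).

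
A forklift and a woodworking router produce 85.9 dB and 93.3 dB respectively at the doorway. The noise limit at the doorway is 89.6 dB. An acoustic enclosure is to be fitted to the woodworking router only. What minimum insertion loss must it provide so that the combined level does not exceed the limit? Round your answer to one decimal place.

6.1 dB

The untreated sources together contribute 10^(85.9/10) = 3.890e+08, i.e. 85.90 dB.
The limit corresponds to 10^(89.6/10) = 9.120e+08; subtracting the fixed part leaves 5.230e+08 for the woodworking router, i.e. 87.18 dB.
Required insertion loss = 93.3 − 87.18 = 6.12 dB.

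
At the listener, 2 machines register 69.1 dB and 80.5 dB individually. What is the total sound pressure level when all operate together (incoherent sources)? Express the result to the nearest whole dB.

For uncorrelated sources the intensities add, so convert each level to linear form, sum, and take 10·log₁₀ of the total.
Σ 10^(L/10) = 10^(69.1/10) + 10^(80.5/10) = 1.203e+08.
L_total = 10·log₁₀(1.203e+08) = 80.80 dB.

81 dB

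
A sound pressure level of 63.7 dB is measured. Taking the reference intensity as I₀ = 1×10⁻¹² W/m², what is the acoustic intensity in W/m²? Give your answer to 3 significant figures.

2.34e-06 W/m²

I/I₀ = 10^(63.7/10) = 2.344e+06, so I = 2.344e+06 × 10⁻¹² W/m².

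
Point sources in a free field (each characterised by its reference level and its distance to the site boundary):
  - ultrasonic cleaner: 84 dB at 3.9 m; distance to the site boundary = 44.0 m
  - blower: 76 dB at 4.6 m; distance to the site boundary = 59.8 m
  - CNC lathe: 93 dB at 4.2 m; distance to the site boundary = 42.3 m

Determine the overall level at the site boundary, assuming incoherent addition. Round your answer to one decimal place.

73.4 dB

First find each source's level at the receiver (point-source: −20·log₁₀(r/r_ref)), then combine on an intensity basis.
ultrasonic cleaner: 84 − 20·log₁₀(44.0/3.9) = 84 − 21.05 = 62.95 dB.
blower: 76 − 20·log₁₀(59.8/4.6) = 76 − 22.28 = 53.72 dB.
CNC lathe: 93 − 20·log₁₀(42.3/4.2) = 93 − 20.06 = 72.94 dB.
Σ 10^(L/10) = 2.188e+07 → L_total = 10·log₁₀(2.188e+07) = 73.40 dB.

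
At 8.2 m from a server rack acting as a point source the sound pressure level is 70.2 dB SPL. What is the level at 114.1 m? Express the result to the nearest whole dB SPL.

47 dB SPL

Spherical spreading from a point source gives a 20·log₁₀(r₂/r₁) drop.
L₂ = 70.2 − 20·log₁₀(114.1/8.2) = 70.2 − 22.869 = 47.33 dB SPL.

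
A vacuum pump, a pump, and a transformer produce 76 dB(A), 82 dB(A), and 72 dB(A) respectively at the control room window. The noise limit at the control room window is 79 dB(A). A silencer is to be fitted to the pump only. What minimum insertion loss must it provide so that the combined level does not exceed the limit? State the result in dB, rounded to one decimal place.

Fixed contribution from the other sources: Σ 10^(L/10) = 10^(76/10) + 10^(72/10) = 5.566e+07 (77.46 dB(A)).
To meet 79 dB(A) overall, the treated pump may contribute at most 10^(79/10) − 5.566e+07 = 2.377e+07, i.e. 73.76 dB(A).
So the pump must be reduced from 82 to 73.76 dB(A): IL = 8.24 dB.

8.2 dB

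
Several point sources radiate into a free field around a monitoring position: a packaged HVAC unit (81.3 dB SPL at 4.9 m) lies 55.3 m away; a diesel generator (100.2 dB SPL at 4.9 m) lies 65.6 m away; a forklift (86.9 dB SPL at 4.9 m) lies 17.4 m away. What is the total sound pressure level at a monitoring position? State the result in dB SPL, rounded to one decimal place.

79.9 dB SPL

First find each source's level at the receiver (point-source: −20·log₁₀(r/r_ref)), then combine on an intensity basis.
packaged HVAC unit: 81.3 − 20·log₁₀(55.3/4.9) = 81.3 − 21.05 = 60.25 dB SPL.
diesel generator: 100.2 − 20·log₁₀(65.6/4.9) = 100.2 − 22.53 = 77.67 dB SPL.
forklift: 86.9 − 20·log₁₀(17.4/4.9) = 86.9 − 11.01 = 75.89 dB SPL.
Σ 10^(L/10) = 9.832e+07 → L_total = 10·log₁₀(9.832e+07) = 79.93 dB SPL.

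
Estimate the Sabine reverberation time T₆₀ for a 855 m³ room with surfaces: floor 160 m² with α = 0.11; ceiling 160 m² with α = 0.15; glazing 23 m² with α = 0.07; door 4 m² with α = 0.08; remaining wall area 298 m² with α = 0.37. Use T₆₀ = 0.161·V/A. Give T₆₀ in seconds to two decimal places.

0.90 s

Total absorption A = 160·0.11 + 160·0.15 + 23·0.07 + 4·0.08 + 298·0.37 = 153.79 m² sabins.
T₆₀ = 0.161·V/A = 0.161·855/153.79 = 0.895 s.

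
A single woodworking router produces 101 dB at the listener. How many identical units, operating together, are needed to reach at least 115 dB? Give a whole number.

Need L₁ + 10·log₁₀ N ≥ 115, i.e. log₁₀ N ≥ 1.40.
N ≥ 10^(14.0/10) = 25.119, so N = 26.

26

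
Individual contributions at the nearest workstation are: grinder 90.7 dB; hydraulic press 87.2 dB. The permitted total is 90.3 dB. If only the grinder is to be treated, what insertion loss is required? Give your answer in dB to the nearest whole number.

3 dB

The untreated sources together contribute 10^(87.2/10) = 5.248e+08, i.e. 87.20 dB.
The limit corresponds to 10^(90.3/10) = 1.072e+09; subtracting the fixed part leaves 5.467e+08 for the grinder, i.e. 87.38 dB.
Required insertion loss = 90.7 − 87.38 = 3.32 dB.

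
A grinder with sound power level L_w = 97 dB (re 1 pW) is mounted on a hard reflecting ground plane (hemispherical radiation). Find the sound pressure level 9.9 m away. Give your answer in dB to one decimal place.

69.1 dB

The power spreads over a hemisphere of area 2π·r², so L_p = L_w − 10·log₁₀(2π·r²).
2π·r² = 615.8 m², 10·log₁₀ of that is 27.895 dB.
L_p = 97 − 27.895 = 69.11 dB.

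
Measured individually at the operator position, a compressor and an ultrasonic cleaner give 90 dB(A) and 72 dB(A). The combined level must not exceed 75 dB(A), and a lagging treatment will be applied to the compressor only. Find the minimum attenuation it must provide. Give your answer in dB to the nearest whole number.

18 dB

The untreated sources together contribute 10^(72/10) = 1.585e+07, i.e. 72.00 dB(A).
To meet 75 dB(A) overall, the treated compressor may contribute at most 10^(75/10) − 1.585e+07 = 1.577e+07, i.e. 71.98 dB(A).
Required insertion loss = 90 − 71.98 = 18.02 dB.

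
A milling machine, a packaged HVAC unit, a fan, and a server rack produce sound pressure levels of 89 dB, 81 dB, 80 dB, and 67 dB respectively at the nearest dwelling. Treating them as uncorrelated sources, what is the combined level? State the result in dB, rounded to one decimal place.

Incoherent sources combine by intensity addition: L_total = 10·log₁₀(Σ 10^(L_i/10)).
Σ 10^(L/10) = 10^(89/10) + 10^(81/10) + 10^(80/10) + 10^(67/10) = 1.025e+09.
L_total = 10·log₁₀(1.025e+09) = 90.11 dB.

90.1 dB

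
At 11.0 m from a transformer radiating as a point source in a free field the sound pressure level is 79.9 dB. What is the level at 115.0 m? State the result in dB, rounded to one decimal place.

59.5 dB

Point-source attenuation: ΔL = 20·log₁₀(r₂/r₁) = 20·log₁₀(115.0/11.0) = 20.386 dB.
L₂ = 79.9 − 20·log₁₀(115.0/11.0) = 79.9 − 20.386 = 59.51 dB.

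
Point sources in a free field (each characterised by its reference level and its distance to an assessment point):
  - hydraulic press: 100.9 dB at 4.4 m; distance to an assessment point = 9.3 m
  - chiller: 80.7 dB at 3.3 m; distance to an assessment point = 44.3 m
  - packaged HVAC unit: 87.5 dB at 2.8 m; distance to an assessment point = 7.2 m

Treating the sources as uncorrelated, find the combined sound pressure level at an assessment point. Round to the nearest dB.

Propagate each source to the receiver with L = L_ref − 20·log₁₀(r/r_ref), then add intensities.
hydraulic press: 100.9 − 20·log₁₀(9.3/4.4) = 100.9 − 6.50 = 94.40 dB.
chiller: 80.7 − 20·log₁₀(44.3/3.3) = 80.7 − 22.56 = 58.14 dB.
packaged HVAC unit: 87.5 − 20·log₁₀(7.2/2.8) = 87.5 − 8.20 = 79.30 dB.
Σ 10^(L/10) = 2.840e+09 → L_total = 10·log₁₀(2.840e+09) = 94.53 dB.

95 dB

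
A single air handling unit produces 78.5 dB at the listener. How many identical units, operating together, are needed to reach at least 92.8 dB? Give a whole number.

Need L₁ + 10·log₁₀ N ≥ 92.8, i.e. log₁₀ N ≥ 1.43.
N ≥ 10^(14.3/10) = 26.915, so N = 27.

27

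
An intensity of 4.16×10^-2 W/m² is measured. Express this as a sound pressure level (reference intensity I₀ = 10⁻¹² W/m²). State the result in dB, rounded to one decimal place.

106.2 dB

I/I₀ = 4.16×10^-2/10⁻¹² = 4.16×10^10, and L = 10·log₁₀(I/I₀).
L = 10·(0.6191 + 10) = 106.19 dB.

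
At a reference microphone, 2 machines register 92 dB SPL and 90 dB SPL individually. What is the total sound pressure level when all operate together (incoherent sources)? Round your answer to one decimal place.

94.1 dB SPL

Incoherent sources combine by intensity addition: L_total = 10·log₁₀(Σ 10^(L_i/10)).
Σ 10^(L/10) = 10^(92/10) + 10^(90/10) = 2.585e+09.
L_total = 10·log₁₀(2.585e+09) = 94.12 dB SPL.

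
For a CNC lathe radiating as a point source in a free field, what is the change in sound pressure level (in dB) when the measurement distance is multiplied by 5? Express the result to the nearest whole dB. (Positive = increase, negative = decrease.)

-14 dB

With spherical spreading the level changes by −20·log₁₀(r₂/r₁).
ΔL = −20·log₁₀(5) = -13.98 dB.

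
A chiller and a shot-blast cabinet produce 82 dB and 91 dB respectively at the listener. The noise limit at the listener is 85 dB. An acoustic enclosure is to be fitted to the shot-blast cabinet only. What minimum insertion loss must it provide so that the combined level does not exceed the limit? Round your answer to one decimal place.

9.0 dB

The untreated sources together contribute 10^(82/10) = 1.585e+08, i.e. 82.00 dB.
The limit corresponds to 10^(85/10) = 3.162e+08; subtracting the fixed part leaves 1.577e+08 for the shot-blast cabinet, i.e. 81.98 dB.
So the shot-blast cabinet must be reduced from 91 to 81.98 dB: IL = 9.02 dB.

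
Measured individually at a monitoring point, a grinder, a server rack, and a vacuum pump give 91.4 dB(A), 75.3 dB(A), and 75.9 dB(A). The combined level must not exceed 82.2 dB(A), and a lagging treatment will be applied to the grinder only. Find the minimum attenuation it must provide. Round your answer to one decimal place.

Fixed contribution from the other sources: Σ 10^(L/10) = 10^(75.3/10) + 10^(75.9/10) = 7.279e+07 (78.62 dB(A)).
To meet 82.2 dB(A) overall, the treated grinder may contribute at most 10^(82.2/10) − 7.279e+07 = 9.317e+07, i.e. 79.69 dB(A).
Required insertion loss = 91.4 − 79.69 = 11.71 dB.

11.7 dB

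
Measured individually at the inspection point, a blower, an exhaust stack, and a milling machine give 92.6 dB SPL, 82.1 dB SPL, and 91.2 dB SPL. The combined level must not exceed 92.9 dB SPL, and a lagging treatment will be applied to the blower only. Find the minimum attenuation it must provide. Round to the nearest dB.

6 dB

Everything except the blower sums to 10^(82.1/10) + 10^(91.2/10) = 1.480e+09 in linear terms, 91.70 dB SPL.
To meet 92.9 dB SPL overall, the treated blower may contribute at most 10^(92.9/10) − 1.480e+09 = 4.694e+08, i.e. 86.72 dB SPL.
Required insertion loss = 92.6 − 86.72 = 5.88 dB.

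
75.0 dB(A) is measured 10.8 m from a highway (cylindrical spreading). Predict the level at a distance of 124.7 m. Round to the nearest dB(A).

Cylindrical spreading from a line source gives a 10·log₁₀(r₂/r₁) drop.
L₂ = 75.0 − 10·log₁₀(124.7/10.8) = 75.0 − 10.624 = 64.38 dB(A).

64 dB(A)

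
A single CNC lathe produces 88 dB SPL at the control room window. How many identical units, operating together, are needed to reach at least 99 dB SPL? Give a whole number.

N identical sources give L₁ + 10·log₁₀ N, so require 10·log₁₀ N ≥ 99 − 88 = 11.0 dB.
N ≥ 10^(11.0/10) = 12.589, so N = 13.

13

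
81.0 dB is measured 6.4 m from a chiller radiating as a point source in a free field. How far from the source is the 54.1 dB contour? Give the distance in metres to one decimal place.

For a point source L₁ − L₂ = 20·log₁₀(r₂/r₁), so r₂ = r₁·10^((L₁−L₂)/20).
r₂ = 6.4·10^((81.0−54.1)/20) = 6.4·10^(26.9/20) = 141.64 m.

141.6 m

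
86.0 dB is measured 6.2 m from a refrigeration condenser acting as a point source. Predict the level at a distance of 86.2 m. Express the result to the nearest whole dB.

63 dB

Point-source attenuation: ΔL = 20·log₁₀(r₂/r₁) = 20·log₁₀(86.2/6.2) = 22.862 dB.
L₂ = 86.0 − 20·log₁₀(86.2/6.2) = 86.0 − 22.862 = 63.14 dB.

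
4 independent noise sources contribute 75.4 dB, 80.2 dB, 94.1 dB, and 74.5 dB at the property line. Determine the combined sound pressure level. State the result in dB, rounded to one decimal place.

94.4 dB

For uncorrelated sources the intensities add, so convert each level to linear form, sum, and take 10·log₁₀ of the total.
Σ 10^(L/10) = 10^(75.4/10) + 10^(80.2/10) + 10^(94.1/10) + 10^(74.5/10) = 2.738e+09.
L_total = 10·log₁₀(2.738e+09) = 94.37 dB.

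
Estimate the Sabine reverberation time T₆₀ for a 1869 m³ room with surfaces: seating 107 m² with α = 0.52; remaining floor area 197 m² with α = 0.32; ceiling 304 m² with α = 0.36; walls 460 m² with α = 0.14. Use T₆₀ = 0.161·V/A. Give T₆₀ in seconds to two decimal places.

1.03 s

A = Σ Sᵢαᵢ = 107·0.52 + 197·0.32 + 304·0.36 + 460·0.14 = 292.52 m².
T₆₀ = 0.161·V/A = 0.161·1869/292.52 = 1.029 s.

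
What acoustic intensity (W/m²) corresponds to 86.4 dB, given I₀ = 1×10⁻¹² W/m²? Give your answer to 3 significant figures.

0.000437 W/m²

I = I₀·10^(L/10) = 10⁻¹² × 10^(86.4/10) = 10^(-3.360).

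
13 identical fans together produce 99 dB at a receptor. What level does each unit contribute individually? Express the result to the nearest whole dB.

For N identical incoherent sources L_total = L₁ + 10·log₁₀ N, so L₁ = 99 − 10·log₁₀(13) = 99 − 11.139.

88 dB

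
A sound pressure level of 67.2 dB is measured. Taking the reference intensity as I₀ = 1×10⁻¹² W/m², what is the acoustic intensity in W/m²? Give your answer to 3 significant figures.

5.25e-06 W/m²

I = I₀·10^(L/10) = 10⁻¹² × 10^(67.2/10) = 10^(-5.280).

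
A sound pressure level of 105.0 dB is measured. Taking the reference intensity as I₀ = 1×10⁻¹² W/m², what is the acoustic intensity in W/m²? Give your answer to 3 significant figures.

L = 10·log₁₀(I/I₀) ⇒ I = I₀·10^(L/10) = 10⁻¹² × 10^10.50.

0.0316 W/m²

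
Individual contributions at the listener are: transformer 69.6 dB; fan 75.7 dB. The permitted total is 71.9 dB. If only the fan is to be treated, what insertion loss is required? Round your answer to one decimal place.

7.7 dB

Everything except the fan sums to 10^(69.6/10) = 9.120e+06 in linear terms, 69.60 dB.
To meet 71.9 dB overall, the treated fan may contribute at most 10^(71.9/10) − 9.120e+06 = 6.368e+06, i.e. 68.04 dB.
Required insertion loss = 75.7 − 68.04 = 7.66 dB.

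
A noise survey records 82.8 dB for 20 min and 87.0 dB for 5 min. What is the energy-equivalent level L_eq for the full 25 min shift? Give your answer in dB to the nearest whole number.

Weight each interval's intensity by its duration and average over T = 25 min:
Σ tᵢ·10^(Lᵢ/10) = 20·10^(82.8/10) + 5·10^(87.0/10) = 6.317e+09.
L_eq = 10·log₁₀(6.317e+09/25) = 84.03 dB.

84 dB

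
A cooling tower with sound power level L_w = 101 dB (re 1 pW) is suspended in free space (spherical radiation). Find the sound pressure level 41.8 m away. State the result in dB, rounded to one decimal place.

The power spreads over a sphere of area 4π·r², so L_p = L_w − 10·log₁₀(4π·r²).
4π·r² = 2.196e+04 m², 10·log₁₀ of that is 43.416 dB.
L_p = 101 − 43.416 = 57.58 dB.

57.6 dB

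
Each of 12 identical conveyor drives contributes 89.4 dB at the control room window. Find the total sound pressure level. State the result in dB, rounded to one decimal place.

100.2 dB

L_total = L₁ + 10·log₁₀ N for N identical incoherent sources.
L_total = 89.4 + 10·log₁₀(12) = 89.4 + 10.792 = 100.19 dB.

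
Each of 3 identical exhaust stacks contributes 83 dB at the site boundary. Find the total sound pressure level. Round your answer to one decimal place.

N identical incoherent sources raise the level by 10·log₁₀ N.
L_total = 83 + 10·log₁₀(3) = 83 + 4.771 = 87.77 dB.

87.8 dB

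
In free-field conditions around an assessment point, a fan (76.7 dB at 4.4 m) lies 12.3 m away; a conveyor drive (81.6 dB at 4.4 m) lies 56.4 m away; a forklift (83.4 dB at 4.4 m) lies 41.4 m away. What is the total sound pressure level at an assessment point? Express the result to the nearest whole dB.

Propagate each source to the receiver with L = L_ref − 20·log₁₀(r/r_ref), then add intensities.
fan: 76.7 − 20·log₁₀(12.3/4.4) = 76.7 − 8.93 = 67.77 dB.
conveyor drive: 81.6 − 20·log₁₀(56.4/4.4) = 81.6 − 22.16 = 59.44 dB.
forklift: 83.4 − 20·log₁₀(41.4/4.4) = 83.4 − 19.47 = 63.93 dB.
Σ 10^(L/10) = 9.336e+06 → L_total = 10·log₁₀(9.336e+06) = 69.70 dB.

70 dB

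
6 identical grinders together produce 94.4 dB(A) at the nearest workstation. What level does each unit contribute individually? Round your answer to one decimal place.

6 equal contributions raise the level by 10·log₁₀ 6 = 7.782 dB, so each unit alone gives 94.4 − 7.782.

86.6 dB(A)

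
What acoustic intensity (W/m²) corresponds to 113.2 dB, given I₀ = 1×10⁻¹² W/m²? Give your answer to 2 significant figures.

L = 10·log₁₀(I/I₀) ⇒ I = I₀·10^(L/10) = 10⁻¹² × 10^11.32.

0.21 W/m²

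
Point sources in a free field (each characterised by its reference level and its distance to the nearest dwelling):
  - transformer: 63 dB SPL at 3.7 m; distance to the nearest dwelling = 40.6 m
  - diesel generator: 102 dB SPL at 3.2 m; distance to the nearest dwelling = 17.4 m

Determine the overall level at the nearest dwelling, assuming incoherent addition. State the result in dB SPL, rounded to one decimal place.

87.3 dB SPL

Propagate each source to the receiver with L = L_ref − 20·log₁₀(r/r_ref), then add intensities.
transformer: 63 − 20·log₁₀(40.6/3.7) = 63 − 20.81 = 42.19 dB SPL.
diesel generator: 102 − 20·log₁₀(17.4/3.2) = 102 − 14.71 = 87.29 dB SPL.
Σ 10^(L/10) = 5.361e+08 → L_total = 10·log₁₀(5.361e+08) = 87.29 dB SPL.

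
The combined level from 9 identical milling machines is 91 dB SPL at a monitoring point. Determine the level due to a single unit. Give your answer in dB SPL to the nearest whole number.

81 dB SPL

9 equal contributions raise the level by 10·log₁₀ 9 = 9.542 dB, so each unit alone gives 91 − 9.542.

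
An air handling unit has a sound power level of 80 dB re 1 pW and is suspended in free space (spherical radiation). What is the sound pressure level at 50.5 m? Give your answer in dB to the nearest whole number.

35 dB

L_p = L_w − 10·log₁₀(4π·r²) with r = 50.5 m.
4π·r² = 3.205e+04 m², 10·log₁₀ of that is 45.058 dB.
L_p = 80 − 45.058 = 34.94 dB.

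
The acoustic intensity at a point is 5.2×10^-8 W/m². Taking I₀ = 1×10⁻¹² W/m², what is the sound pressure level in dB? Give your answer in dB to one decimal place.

47.2 dB

I/I₀ = 5.2×10^-8/10⁻¹² = 5.2×10^4, and L = 10·log₁₀(I/I₀).
L = 10·(0.7160 + 4) = 47.16 dB.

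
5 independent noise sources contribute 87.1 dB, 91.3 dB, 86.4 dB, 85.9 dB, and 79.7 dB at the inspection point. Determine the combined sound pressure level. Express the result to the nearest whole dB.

94 dB

Incoherent sources combine by intensity addition: L_total = 10·log₁₀(Σ 10^(L_i/10)).
Σ 10^(L/10) = 10^(87.1/10) + 10^(91.3/10) + 10^(86.4/10) + 10^(85.9/10) + 10^(79.7/10) = 2.781e+09.
L_total = 10·log₁₀(2.781e+09) = 94.44 dB.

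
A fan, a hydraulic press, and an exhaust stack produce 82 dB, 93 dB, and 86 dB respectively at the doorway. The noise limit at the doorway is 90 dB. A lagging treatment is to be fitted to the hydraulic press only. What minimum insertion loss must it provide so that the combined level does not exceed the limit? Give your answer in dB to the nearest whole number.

7 dB

The untreated sources together contribute 10^(82/10) + 10^(86/10) = 5.566e+08, i.e. 87.46 dB.
The limit corresponds to 10^(90/10) = 1.000e+09; subtracting the fixed part leaves 4.434e+08 for the hydraulic press, i.e. 86.47 dB.
So the hydraulic press must be reduced from 93 to 86.47 dB: IL = 6.53 dB.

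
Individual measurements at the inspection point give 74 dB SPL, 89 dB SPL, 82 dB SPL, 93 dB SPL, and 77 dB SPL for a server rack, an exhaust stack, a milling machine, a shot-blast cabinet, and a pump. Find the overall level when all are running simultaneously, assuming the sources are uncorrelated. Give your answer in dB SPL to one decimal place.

94.8 dB SPL

For uncorrelated sources the intensities add, so convert each level to linear form, sum, and take 10·log₁₀ of the total.
Σ 10^(L/10) = 10^(74/10) + 10^(89/10) + 10^(82/10) + 10^(93/10) + 10^(77/10) = 3.023e+09.
L_total = 10·log₁₀(3.023e+09) = 94.80 dB SPL.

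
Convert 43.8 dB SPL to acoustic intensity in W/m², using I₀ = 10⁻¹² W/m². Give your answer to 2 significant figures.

2.4e-08 W/m²

I/I₀ = 10^(43.8/10) = 2.399e+04, so I = 2.399e+04 × 10⁻¹² W/m².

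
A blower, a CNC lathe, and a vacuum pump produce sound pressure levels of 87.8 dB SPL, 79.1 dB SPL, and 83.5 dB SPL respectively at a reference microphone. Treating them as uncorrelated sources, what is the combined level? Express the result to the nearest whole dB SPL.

For uncorrelated sources the intensities add, so convert each level to linear form, sum, and take 10·log₁₀ of the total.
Σ 10^(L/10) = 10^(87.8/10) + 10^(79.1/10) + 10^(83.5/10) = 9.077e+08.
L_total = 10·log₁₀(9.077e+08) = 89.58 dB SPL.

90 dB SPL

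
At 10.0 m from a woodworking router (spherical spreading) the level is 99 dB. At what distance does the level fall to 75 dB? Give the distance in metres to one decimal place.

For a point source L₁ − L₂ = 20·log₁₀(r₂/r₁), so r₂ = r₁·10^((L₁−L₂)/20).
r₂ = 10.0·10^((99−75)/20) = 10.0·10^(24.0/20) = 158.49 m.

158.5 m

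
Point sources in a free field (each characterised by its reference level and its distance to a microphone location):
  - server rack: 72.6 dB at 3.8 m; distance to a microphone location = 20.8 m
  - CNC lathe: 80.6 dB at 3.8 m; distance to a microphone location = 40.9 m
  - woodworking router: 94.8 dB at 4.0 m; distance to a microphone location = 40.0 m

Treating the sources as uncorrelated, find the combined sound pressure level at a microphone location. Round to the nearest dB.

First find each source's level at the receiver (point-source: −20·log₁₀(r/r_ref)), then combine on an intensity basis.
server rack: 72.6 − 20·log₁₀(20.8/3.8) = 72.6 − 14.77 = 57.83 dB.
CNC lathe: 80.6 − 20·log₁₀(40.9/3.8) = 80.6 − 20.64 = 59.96 dB.
woodworking router: 94.8 − 20·log₁₀(40.0/4.0) = 94.8 − 20.00 = 74.80 dB.
Σ 10^(L/10) = 3.180e+07 → L_total = 10·log₁₀(3.180e+07) = 75.02 dB.

75 dB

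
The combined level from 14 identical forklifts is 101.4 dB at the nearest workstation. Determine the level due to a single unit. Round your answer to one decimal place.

For N identical incoherent sources L_total = L₁ + 10·log₁₀ N, so L₁ = 101.4 − 10·log₁₀(14) = 101.4 − 11.461.

89.9 dB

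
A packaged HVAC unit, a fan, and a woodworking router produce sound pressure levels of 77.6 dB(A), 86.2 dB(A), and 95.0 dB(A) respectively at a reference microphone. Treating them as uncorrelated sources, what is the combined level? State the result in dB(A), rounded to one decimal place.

For uncorrelated sources the intensities add, so convert each level to linear form, sum, and take 10·log₁₀ of the total.
Σ 10^(L/10) = 10^(77.6/10) + 10^(86.2/10) + 10^(95.0/10) = 3.637e+09.
L_total = 10·log₁₀(3.637e+09) = 95.61 dB(A).

95.6 dB(A)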